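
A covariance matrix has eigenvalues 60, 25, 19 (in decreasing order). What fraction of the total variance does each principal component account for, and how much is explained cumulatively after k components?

Step 1 — total variance = trace(Sigma) = Σ λ_i = 60 + 25 + 19 = 104.

Step 2 — fraction explained by component i = λ_i / Σ λ:
  PC1: 60/104 = 0.5769
  PC2: 25/104 = 0.2404
  PC3: 19/104 = 0.1827

Step 3 — cumulative fraction after k components = (λ_1 + ... + λ_k) / Σ λ:
  k = 1: 60/104 = 0.5769
  k = 2: (60 + 25)/104 = 85/104 = 0.8173
  k = 3: (60 + 25 + 19)/104 = 104/104 = 1

Summary (fraction, with percent):

explained: PC1 0.5769 (57.69%), PC2 0.2404 (24.04%), PC3 0.1827 (18.27%);  cumulative: 0.5769, 0.8173, 1


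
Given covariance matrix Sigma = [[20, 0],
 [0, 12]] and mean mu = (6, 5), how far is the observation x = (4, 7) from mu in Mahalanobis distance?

Step 1 — centre the observation: (x - mu) = (-2, 2).

Step 2 — invert Sigma. det(Sigma) = 20·12 - (0)² = 240.
  Sigma^{-1} = (1/det) · [[d, -b], [-b, a]] = [[0.05, 0],
 [0, 0.0833]].

Step 3 — form the quadratic (x - mu)^T · Sigma^{-1} · (x - mu):
  Sigma^{-1} · (x - mu) = (-0.1, 0.1667).
  (x - mu)^T · [Sigma^{-1} · (x - mu)] = (-2)·(-0.1) + (2)·(0.1667) = 0.5333.

Step 4 — take square root: d = √(0.5333) ≈ 0.7303.

d(x, mu) = √(0.5333) ≈ 0.7303


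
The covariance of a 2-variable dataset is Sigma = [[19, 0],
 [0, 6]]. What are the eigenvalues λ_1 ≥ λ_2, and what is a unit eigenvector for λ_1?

Step 1 — characteristic polynomial of 2×2 Sigma:
  det(Sigma - λI) = λ² - trace · λ + det = 0.
  trace = 19 + 6 = 25, det = 19·6 - (0)² = 114.
Step 2 — discriminant:
  Δ = trace² - 4·det = 625 - 456 = 169.
Step 3 — eigenvalues:
  λ = (trace ± √Δ)/2 = (25 ± 13)/2,
  λ_1 = 19,  λ_2 = 6.

Step 4 — unit eigenvector for λ_1: Sigma is diagonal, so its eigenvectors are the coordinate axes. λ_1 = 19 is the diagonal entry on the first coordinate axis, hence
  v_1 = (1, 0) (||v_1|| = 1).

λ_1 = 19,  λ_2 = 6;  v_1 ≈ (1, 0)


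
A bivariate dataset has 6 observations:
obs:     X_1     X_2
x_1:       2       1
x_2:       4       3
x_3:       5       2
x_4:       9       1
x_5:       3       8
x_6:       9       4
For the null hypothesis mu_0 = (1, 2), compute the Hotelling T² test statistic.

Step 1 — sample mean vector:
  mean(X_1) = (2 + 4 + 5 + 9 + 3 + 9) / 6 = 32/6 = 5.3333
  mean(X_2) = (1 + 3 + 2 + 1 + 8 + 4) / 6 = 19/6 = 3.1667
  x̄ = (5.3333, 3.1667),  deviation x̄ - mu_0 = (5.3333, 3.1667) - (1, 2) = (4.3333, 1.1667).

Step 2 — sample covariance matrix, S[i,j] = (1/(n-1)) · Σ_k (x_{k,i} - mean_i) · (x_{k,j} - mean_j), divisor n-1 = 5:
  S[X_1,X_1] = ((-3.3333)·(-3.3333) + (-1.3333)·(-1.3333) + (-0.3333)·(-0.3333) + (3.6667)·(3.6667) + (-2.3333)·(-2.3333) + (3.6667)·(3.6667)) / 5 = 45.3333/5 = 9.0667
  S[X_1,X_2] = ((-3.3333)·(-2.1667) + (-1.3333)·(-0.1667) + (-0.3333)·(-1.1667) + (3.6667)·(-2.1667) + (-2.3333)·(4.8333) + (3.6667)·(0.8333)) / 5 = -8.3333/5 = -1.6667
  S[X_2,X_2] = ((-2.1667)·(-2.1667) + (-0.1667)·(-0.1667) + (-1.1667)·(-1.1667) + (-2.1667)·(-2.1667) + (4.8333)·(4.8333) + (0.8333)·(0.8333)) / 5 = 34.8333/5 = 6.9667
  S = [[9.0667, -1.6667],
 [-1.6667, 6.9667]].

Step 3 — invert S. det(S) = 9.0667·6.9667 - (-1.6667)² = 60.3867.
  S^{-1} = (1/det) · [[d, -b], [-b, a]] = [[0.1154, 0.0276],
 [0.0276, 0.1501]].

Step 4 — quadratic form (x̄ - mu_0)^T · S^{-1} · (x̄ - mu_0):
  S^{-1} · (x̄ - mu_0) = (0.5321, 0.2948),
  (x̄ - mu_0)^T · [...] = (4.3333)·(0.5321) + (1.1667)·(0.2948) = 2.6498.

Step 5 — scale by n: T² = 6 · 2.6498 = 15.8987.

T² ≈ 15.8987


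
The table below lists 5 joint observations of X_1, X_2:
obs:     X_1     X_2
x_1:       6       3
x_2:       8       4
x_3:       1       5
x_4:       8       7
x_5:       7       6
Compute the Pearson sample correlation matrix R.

Step 1 — column means:
  mean(X_1) = (6 + 8 + 1 + 8 + 7) / 5 = 30/5 = 6
  mean(X_2) = (3 + 4 + 5 + 7 + 6) / 5 = 25/5 = 5

Step 2 — sample variances and covariances s[i,j] = (1/(n-1)) · Σ_k (x_{k,i} - mean_i) · (x_{k,j} - mean_j), with n-1 = 4:
  s[X_1,X_1] = ((0)·(0) + (2)·(2) + (-5)·(-5) + (2)·(2) + (1)·(1)) / 4 = 34/4 = 8.5
  s[X_1,X_2] = ((0)·(-2) + (2)·(-1) + (-5)·(0) + (2)·(2) + (1)·(1)) / 4 = 3/4 = 0.75
  s[X_2,X_2] = ((-2)·(-2) + (-1)·(-1) + (0)·(0) + (2)·(2) + (1)·(1)) / 4 = 10/4 = 2.5
  Sample standard deviations s_i = √(s[i,i]):
  s(X_1) = √(8.5) = 2.9155
  s(X_2) = √(2.5) = 1.5811

Step 3 — r_{ij} = s_{ij} / (s_i · s_j):
  r[X_1,X_1] = 1 (diagonal).
  r[X_1,X_2] = 0.75 / (2.9155 · 1.5811) = 0.75 / 4.6098 = 0.1627
  r[X_2,X_2] = 1 (diagonal).

R is symmetric with unit diagonal. Assembling:

R = [[1, 0.1627],
 [0.1627, 1]]


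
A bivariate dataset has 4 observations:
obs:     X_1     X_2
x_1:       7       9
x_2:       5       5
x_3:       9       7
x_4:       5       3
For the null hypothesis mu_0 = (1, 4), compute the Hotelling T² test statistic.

Step 1 — sample mean vector:
  mean(X_1) = (7 + 5 + 9 + 5) / 4 = 26/4 = 6.5
  mean(X_2) = (9 + 5 + 7 + 3) / 4 = 24/4 = 6
  x̄ = (6.5, 6),  deviation x̄ - mu_0 = (6.5, 6) - (1, 4) = (5.5, 2).

Step 2 — sample covariance matrix, S[i,j] = (1/(n-1)) · Σ_k (x_{k,i} - mean_i) · (x_{k,j} - mean_j), divisor n-1 = 3:
  S[X_1,X_1] = ((0.5)·(0.5) + (-1.5)·(-1.5) + (2.5)·(2.5) + (-1.5)·(-1.5)) / 3 = 11/3 = 3.6667
  S[X_1,X_2] = ((0.5)·(3) + (-1.5)·(-1) + (2.5)·(1) + (-1.5)·(-3)) / 3 = 10/3 = 3.3333
  S[X_2,X_2] = ((3)·(3) + (-1)·(-1) + (1)·(1) + (-3)·(-3)) / 3 = 20/3 = 6.6667
  S = [[3.6667, 3.3333],
 [3.3333, 6.6667]].

Step 3 — invert S. det(S) = 3.6667·6.6667 - (3.3333)² = 13.3333.
  S^{-1} = (1/det) · [[d, -b], [-b, a]] = [[0.5, -0.25],
 [-0.25, 0.275]].

Step 4 — quadratic form (x̄ - mu_0)^T · S^{-1} · (x̄ - mu_0):
  S^{-1} · (x̄ - mu_0) = (2.25, -0.825),
  (x̄ - mu_0)^T · [...] = (5.5)·(2.25) + (2)·(-0.825) = 10.725.

Step 5 — scale by n: T² = 4 · 10.725 = 42.9.

T² ≈ 42.9


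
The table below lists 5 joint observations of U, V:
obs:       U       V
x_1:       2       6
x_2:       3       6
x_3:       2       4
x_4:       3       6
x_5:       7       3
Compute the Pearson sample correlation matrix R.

Step 1 — column means:
  mean(U) = (2 + 3 + 2 + 3 + 7) / 5 = 17/5 = 3.4
  mean(V) = (6 + 6 + 4 + 6 + 3) / 5 = 25/5 = 5

Step 2 — sample variances and covariances s[i,j] = (1/(n-1)) · Σ_k (x_{k,i} - mean_i) · (x_{k,j} - mean_j), with n-1 = 4:
  s[U,U] = ((-1.4)·(-1.4) + (-0.4)·(-0.4) + (-1.4)·(-1.4) + (-0.4)·(-0.4) + (3.6)·(3.6)) / 4 = 17.2/4 = 4.3
  s[U,V] = ((-1.4)·(1) + (-0.4)·(1) + (-1.4)·(-1) + (-0.4)·(1) + (3.6)·(-2)) / 4 = -8/4 = -2
  s[V,V] = ((1)·(1) + (1)·(1) + (-1)·(-1) + (1)·(1) + (-2)·(-2)) / 4 = 8/4 = 2
  Sample standard deviations s_i = √(s[i,i]):
  s(U) = √(4.3) = 2.0736
  s(V) = √(2) = 1.4142

Step 3 — r_{ij} = s_{ij} / (s_i · s_j):
  r[U,U] = 1 (diagonal).
  r[U,V] = -2 / (2.0736 · 1.4142) = -2 / 2.9326 = -0.682
  r[V,V] = 1 (diagonal).

R is symmetric with unit diagonal. Assembling:

R = [[1, -0.682],
 [-0.682, 1]]


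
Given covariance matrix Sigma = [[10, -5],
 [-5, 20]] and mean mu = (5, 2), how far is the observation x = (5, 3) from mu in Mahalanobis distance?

Step 1 — centre the observation: (x - mu) = (0, 1).

Step 2 — invert Sigma. det(Sigma) = 10·20 - (-5)² = 175.
  Sigma^{-1} = (1/det) · [[d, -b], [-b, a]] = [[0.1143, 0.0286],
 [0.0286, 0.0571]].

Step 3 — form the quadratic (x - mu)^T · Sigma^{-1} · (x - mu):
  Sigma^{-1} · (x - mu) = (0.0286, 0.0571).
  (x - mu)^T · [Sigma^{-1} · (x - mu)] = (0)·(0.0286) + (1)·(0.0571) = 0.0571.

Step 4 — take square root: d = √(0.0571) ≈ 0.239.

d(x, mu) = √(0.0571) ≈ 0.239


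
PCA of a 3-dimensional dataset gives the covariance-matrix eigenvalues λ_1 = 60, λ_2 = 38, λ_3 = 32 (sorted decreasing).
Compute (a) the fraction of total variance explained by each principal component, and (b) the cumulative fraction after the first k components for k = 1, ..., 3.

Step 1 — total variance = trace(Sigma) = Σ λ_i = 60 + 38 + 32 = 130.

Step 2 — fraction explained by component i = λ_i / Σ λ:
  PC1: 60/130 = 0.4615
  PC2: 38/130 = 0.2923
  PC3: 32/130 = 0.2462

Step 3 — cumulative fraction after k components = (λ_1 + ... + λ_k) / Σ λ:
  k = 1: 60/130 = 0.4615
  k = 2: (60 + 38)/130 = 98/130 = 0.7538
  k = 3: (60 + 38 + 32)/130 = 130/130 = 1

Summary (fraction, with percent):

explained: PC1 0.4615 (46.15%), PC2 0.2923 (29.23%), PC3 0.2462 (24.62%);  cumulative: 0.4615, 0.7538, 1


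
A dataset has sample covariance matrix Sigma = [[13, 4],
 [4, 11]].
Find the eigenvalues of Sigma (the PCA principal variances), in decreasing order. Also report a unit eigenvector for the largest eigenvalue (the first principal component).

Step 1 — characteristic polynomial of 2×2 Sigma:
  det(Sigma - λI) = λ² - trace · λ + det = 0.
  trace = 13 + 11 = 24, det = 13·11 - (4)² = 127.
Step 2 — discriminant:
  Δ = trace² - 4·det = 576 - 508 = 68.
Step 3 — eigenvalues:
  λ = (trace ± √Δ)/2 = (24 ± 8.2462)/2,
  λ_1 = 16.1231,  λ_2 = 7.8769.

Step 4 — unit eigenvector for λ_1: solve (Sigma - λ_1 I)v = 0. First row:
  (13 - 16.1231)·v_x + (4)·v_y = 0, i.e. (-3.1231)·v_x + (4)·v_y = 0,
  so v ∝ (b, λ_1 - a) = (4, 3.1231) = u.
  ||u|| = √((4)² + (3.1231)²) = √(25.7538) ≈ 5.0748,
  v_1 = u/||u|| ≈ (0.7882, 0.6154) (||v_1|| = 1).

λ_1 = 16.1231,  λ_2 = 7.8769;  v_1 ≈ (0.7882, 0.6154)


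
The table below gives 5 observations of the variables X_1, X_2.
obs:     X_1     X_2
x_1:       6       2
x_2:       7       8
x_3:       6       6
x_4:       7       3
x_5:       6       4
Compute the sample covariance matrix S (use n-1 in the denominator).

Step 1 — column means:
  mean(X_1) = (6 + 7 + 6 + 7 + 6) / 5 = 32/5 = 6.4
  mean(X_2) = (2 + 8 + 6 + 3 + 4) / 5 = 23/5 = 4.6

Step 2 — sample covariance S[i,j] = (1/(n-1)) · Σ_k (x_{k,i} - mean_i) · (x_{k,j} - mean_j), with n-1 = 4.
  S[X_1,X_1] = ((-0.4)·(-0.4) + (0.6)·(0.6) + (-0.4)·(-0.4) + (0.6)·(0.6) + (-0.4)·(-0.4)) / 4 = 1.2/4 = 0.3
  S[X_1,X_2] = ((-0.4)·(-2.6) + (0.6)·(3.4) + (-0.4)·(1.4) + (0.6)·(-1.6) + (-0.4)·(-0.6)) / 4 = 1.8/4 = 0.45
  S[X_2,X_2] = ((-2.6)·(-2.6) + (3.4)·(3.4) + (1.4)·(1.4) + (-1.6)·(-1.6) + (-0.6)·(-0.6)) / 4 = 23.2/4 = 5.8

S is symmetric (S[j,i] = S[i,j]). Assembling:

S = [[0.3, 0.45],
 [0.45, 5.8]]


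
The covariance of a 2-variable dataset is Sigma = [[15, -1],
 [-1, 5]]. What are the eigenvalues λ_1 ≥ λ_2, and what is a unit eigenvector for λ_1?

Step 1 — characteristic polynomial of 2×2 Sigma:
  det(Sigma - λI) = λ² - trace · λ + det = 0.
  trace = 15 + 5 = 20, det = 15·5 - (-1)² = 74.
Step 2 — discriminant:
  Δ = trace² - 4·det = 400 - 296 = 104.
Step 3 — eigenvalues:
  λ = (trace ± √Δ)/2 = (20 ± 10.198)/2,
  λ_1 = 15.099,  λ_2 = 4.901.

Step 4 — unit eigenvector for λ_1: solve (Sigma - λ_1 I)v = 0. First row:
  (15 - 15.099)·v_x + (-1)·v_y = 0, i.e. (-0.099)·v_x + (-1)·v_y = 0,
  so v ∝ (b, λ_1 - a) = (-1, 0.099); multiply by -1 so the first entry is positive: u = (1, -0.099).
  ||u|| = √((1)² + (-0.099)²) = √(1.0098) ≈ 1.0049,
  v_1 = u/||u|| ≈ (0.9951, -0.0985) (||v_1|| = 1).

λ_1 = 15.099,  λ_2 = 4.901;  v_1 ≈ (0.9951, -0.0985)


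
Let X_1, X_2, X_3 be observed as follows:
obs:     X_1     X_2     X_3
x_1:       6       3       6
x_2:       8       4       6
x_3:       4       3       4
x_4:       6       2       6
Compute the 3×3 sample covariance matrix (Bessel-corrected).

Step 1 — column means:
  mean(X_1) = (6 + 8 + 4 + 6) / 4 = 24/4 = 6
  mean(X_2) = (3 + 4 + 3 + 2) / 4 = 12/4 = 3
  mean(X_3) = (6 + 6 + 4 + 6) / 4 = 22/4 = 5.5

Step 2 — sample covariance S[i,j] = (1/(n-1)) · Σ_k (x_{k,i} - mean_i) · (x_{k,j} - mean_j), with n-1 = 3.
  S[X_1,X_1] = ((0)·(0) + (2)·(2) + (-2)·(-2) + (0)·(0)) / 3 = 8/3 = 2.6667
  S[X_1,X_2] = ((0)·(0) + (2)·(1) + (-2)·(0) + (0)·(-1)) / 3 = 2/3 = 0.6667
  S[X_1,X_3] = ((0)·(0.5) + (2)·(0.5) + (-2)·(-1.5) + (0)·(0.5)) / 3 = 4/3 = 1.3333
  S[X_2,X_2] = ((0)·(0) + (1)·(1) + (0)·(0) + (-1)·(-1)) / 3 = 2/3 = 0.6667
  S[X_2,X_3] = ((0)·(0.5) + (1)·(0.5) + (0)·(-1.5) + (-1)·(0.5)) / 3 = 0/3 = 0
  S[X_3,X_3] = ((0.5)·(0.5) + (0.5)·(0.5) + (-1.5)·(-1.5) + (0.5)·(0.5)) / 3 = 3/3 = 1

S is symmetric (S[j,i] = S[i,j]). Assembling:

S = [[2.6667, 0.6667, 1.3333],
 [0.6667, 0.6667, 0],
 [1.3333, 0, 1]]


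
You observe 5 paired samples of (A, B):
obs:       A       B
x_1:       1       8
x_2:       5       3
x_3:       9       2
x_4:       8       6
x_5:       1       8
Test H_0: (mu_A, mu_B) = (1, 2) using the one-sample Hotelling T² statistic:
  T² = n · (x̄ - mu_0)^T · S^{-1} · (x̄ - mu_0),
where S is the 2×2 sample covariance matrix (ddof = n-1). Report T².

Step 1 — sample mean vector:
  mean(A) = (1 + 5 + 9 + 8 + 1) / 5 = 24/5 = 4.8
  mean(B) = (8 + 3 + 2 + 6 + 8) / 5 = 27/5 = 5.4
  x̄ = (4.8, 5.4),  deviation x̄ - mu_0 = (4.8, 5.4) - (1, 2) = (3.8, 3.4).

Step 2 — sample covariance matrix, S[i,j] = (1/(n-1)) · Σ_k (x_{k,i} - mean_i) · (x_{k,j} - mean_j), divisor n-1 = 4:
  S[A,A] = ((-3.8)·(-3.8) + (0.2)·(0.2) + (4.2)·(4.2) + (3.2)·(3.2) + (-3.8)·(-3.8)) / 4 = 56.8/4 = 14.2
  S[A,B] = ((-3.8)·(2.6) + (0.2)·(-2.4) + (4.2)·(-3.4) + (3.2)·(0.6) + (-3.8)·(2.6)) / 4 = -32.6/4 = -8.15
  S[B,B] = ((2.6)·(2.6) + (-2.4)·(-2.4) + (-3.4)·(-3.4) + (0.6)·(0.6) + (2.6)·(2.6)) / 4 = 31.2/4 = 7.8
  S = [[14.2, -8.15],
 [-8.15, 7.8]].

Step 3 — invert S. det(S) = 14.2·7.8 - (-8.15)² = 44.3375.
  S^{-1} = (1/det) · [[d, -b], [-b, a]] = [[0.1759, 0.1838],
 [0.1838, 0.3203]].

Step 4 — quadratic form (x̄ - mu_0)^T · S^{-1} · (x̄ - mu_0):
  S^{-1} · (x̄ - mu_0) = (1.2935, 1.7874),
  (x̄ - mu_0)^T · [...] = (3.8)·(1.2935) + (3.4)·(1.7874) = 10.9925.

Step 5 — scale by n: T² = 5 · 10.9925 = 54.9625.

T² ≈ 54.9625


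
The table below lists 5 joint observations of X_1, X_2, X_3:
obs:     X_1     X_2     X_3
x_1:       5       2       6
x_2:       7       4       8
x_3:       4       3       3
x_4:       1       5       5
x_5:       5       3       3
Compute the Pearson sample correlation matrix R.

Step 1 — column means:
  mean(X_1) = (5 + 7 + 4 + 1 + 5) / 5 = 22/5 = 4.4
  mean(X_2) = (2 + 4 + 3 + 5 + 3) / 5 = 17/5 = 3.4
  mean(X_3) = (6 + 8 + 3 + 5 + 3) / 5 = 25/5 = 5

Step 2 — sample variances and covariances s[i,j] = (1/(n-1)) · Σ_k (x_{k,i} - mean_i) · (x_{k,j} - mean_j), with n-1 = 4:
  s[X_1,X_1] = ((0.6)·(0.6) + (2.6)·(2.6) + (-0.4)·(-0.4) + (-3.4)·(-3.4) + (0.6)·(0.6)) / 4 = 19.2/4 = 4.8
  s[X_1,X_2] = ((0.6)·(-1.4) + (2.6)·(0.6) + (-0.4)·(-0.4) + (-3.4)·(1.6) + (0.6)·(-0.4)) / 4 = -4.8/4 = -1.2
  s[X_1,X_3] = ((0.6)·(1) + (2.6)·(3) + (-0.4)·(-2) + (-3.4)·(0) + (0.6)·(-2)) / 4 = 8/4 = 2
  s[X_2,X_2] = ((-1.4)·(-1.4) + (0.6)·(0.6) + (-0.4)·(-0.4) + (1.6)·(1.6) + (-0.4)·(-0.4)) / 4 = 5.2/4 = 1.3
  s[X_2,X_3] = ((-1.4)·(1) + (0.6)·(3) + (-0.4)·(-2) + (1.6)·(0) + (-0.4)·(-2)) / 4 = 2/4 = 0.5
  s[X_3,X_3] = ((1)·(1) + (3)·(3) + (-2)·(-2) + (0)·(0) + (-2)·(-2)) / 4 = 18/4 = 4.5
  Sample standard deviations s_i = √(s[i,i]):
  s(X_1) = √(4.8) = 2.1909
  s(X_2) = √(1.3) = 1.1402
  s(X_3) = √(4.5) = 2.1213

Step 3 — r_{ij} = s_{ij} / (s_i · s_j):
  r[X_1,X_1] = 1 (diagonal).
  r[X_1,X_2] = -1.2 / (2.1909 · 1.1402) = -1.2 / 2.498 = -0.4804
  r[X_1,X_3] = 2 / (2.1909 · 2.1213) = 2 / 4.6476 = 0.4303
  r[X_2,X_2] = 1 (diagonal).
  r[X_2,X_3] = 0.5 / (1.1402 · 2.1213) = 0.5 / 2.4187 = 0.2067
  r[X_3,X_3] = 1 (diagonal).

R is symmetric with unit diagonal. Assembling:

R = [[1, -0.4804, 0.4303],
 [-0.4804, 1, 0.2067],
 [0.4303, 0.2067, 1]]


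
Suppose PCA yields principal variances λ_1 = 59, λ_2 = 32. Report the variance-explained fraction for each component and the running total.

Step 1 — total variance = trace(Sigma) = Σ λ_i = 59 + 32 = 91.

Step 2 — fraction explained by component i = λ_i / Σ λ:
  PC1: 59/91 = 0.6484
  PC2: 32/91 = 0.3516

Step 3 — cumulative fraction after k components = (λ_1 + ... + λ_k) / Σ λ:
  k = 1: 59/91 = 0.6484
  k = 2: (59 + 32)/91 = 91/91 = 1

Summary (fraction, with percent):

explained: PC1 0.6484 (64.84%), PC2 0.3516 (35.16%);  cumulative: 0.6484, 1


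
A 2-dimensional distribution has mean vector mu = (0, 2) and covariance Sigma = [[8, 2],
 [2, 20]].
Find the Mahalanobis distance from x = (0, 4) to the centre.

Step 1 — centre the observation: (x - mu) = (0, 2).

Step 2 — invert Sigma. det(Sigma) = 8·20 - (2)² = 156.
  Sigma^{-1} = (1/det) · [[d, -b], [-b, a]] = [[0.1282, -0.0128],
 [-0.0128, 0.0513]].

Step 3 — form the quadratic (x - mu)^T · Sigma^{-1} · (x - mu):
  Sigma^{-1} · (x - mu) = (-0.0256, 0.1026).
  (x - mu)^T · [Sigma^{-1} · (x - mu)] = (0)·(-0.0256) + (2)·(0.1026) = 0.2051.

Step 4 — take square root: d = √(0.2051) ≈ 0.4529.

d(x, mu) = √(0.2051) ≈ 0.4529


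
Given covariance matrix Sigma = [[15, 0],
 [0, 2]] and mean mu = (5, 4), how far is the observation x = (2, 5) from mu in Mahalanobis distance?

Step 1 — centre the observation: (x - mu) = (-3, 1).

Step 2 — invert Sigma. det(Sigma) = 15·2 - (0)² = 30.
  Sigma^{-1} = (1/det) · [[d, -b], [-b, a]] = [[0.0667, 0],
 [0, 0.5]].

Step 3 — form the quadratic (x - mu)^T · Sigma^{-1} · (x - mu):
  Sigma^{-1} · (x - mu) = (-0.2, 0.5).
  (x - mu)^T · [Sigma^{-1} · (x - mu)] = (-3)·(-0.2) + (1)·(0.5) = 1.1.

Step 4 — take square root: d = √(1.1) ≈ 1.0488.

d(x, mu) = √(1.1) ≈ 1.0488


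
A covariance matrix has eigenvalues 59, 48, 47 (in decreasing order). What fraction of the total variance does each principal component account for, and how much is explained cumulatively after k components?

Step 1 — total variance = trace(Sigma) = Σ λ_i = 59 + 48 + 47 = 154.

Step 2 — fraction explained by component i = λ_i / Σ λ:
  PC1: 59/154 = 0.3831
  PC2: 48/154 = 0.3117
  PC3: 47/154 = 0.3052

Step 3 — cumulative fraction after k components = (λ_1 + ... + λ_k) / Σ λ:
  k = 1: 59/154 = 0.3831
  k = 2: (59 + 48)/154 = 107/154 = 0.6948
  k = 3: (59 + 48 + 47)/154 = 154/154 = 1

Summary (fraction, with percent):

explained: PC1 0.3831 (38.31%), PC2 0.3117 (31.17%), PC3 0.3052 (30.52%);  cumulative: 0.3831, 0.6948, 1


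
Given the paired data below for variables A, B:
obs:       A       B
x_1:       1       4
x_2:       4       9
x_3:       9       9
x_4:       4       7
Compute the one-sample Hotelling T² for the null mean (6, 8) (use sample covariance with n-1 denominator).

Step 1 — sample mean vector:
  mean(A) = (1 + 4 + 9 + 4) / 4 = 18/4 = 4.5
  mean(B) = (4 + 9 + 9 + 7) / 4 = 29/4 = 7.25
  x̄ = (4.5, 7.25),  deviation x̄ - mu_0 = (4.5, 7.25) - (6, 8) = (-1.5, -0.75).

Step 2 — sample covariance matrix, S[i,j] = (1/(n-1)) · Σ_k (x_{k,i} - mean_i) · (x_{k,j} - mean_j), divisor n-1 = 3:
  S[A,A] = ((-3.5)·(-3.5) + (-0.5)·(-0.5) + (4.5)·(4.5) + (-0.5)·(-0.5)) / 3 = 33/3 = 11
  S[A,B] = ((-3.5)·(-3.25) + (-0.5)·(1.75) + (4.5)·(1.75) + (-0.5)·(-0.25)) / 3 = 18.5/3 = 6.1667
  S[B,B] = ((-3.25)·(-3.25) + (1.75)·(1.75) + (1.75)·(1.75) + (-0.25)·(-0.25)) / 3 = 16.75/3 = 5.5833
  S = [[11, 6.1667],
 [6.1667, 5.5833]].

Step 3 — invert S. det(S) = 11·5.5833 - (6.1667)² = 23.3889.
  S^{-1} = (1/det) · [[d, -b], [-b, a]] = [[0.2387, -0.2637],
 [-0.2637, 0.4703]].

Step 4 — quadratic form (x̄ - mu_0)^T · S^{-1} · (x̄ - mu_0):
  S^{-1} · (x̄ - mu_0) = (-0.1603, 0.0428),
  (x̄ - mu_0)^T · [...] = (-1.5)·(-0.1603) + (-0.75)·(0.0428) = 0.2084.

Step 5 — scale by n: T² = 4 · 0.2084 = 0.8337.

T² ≈ 0.8337


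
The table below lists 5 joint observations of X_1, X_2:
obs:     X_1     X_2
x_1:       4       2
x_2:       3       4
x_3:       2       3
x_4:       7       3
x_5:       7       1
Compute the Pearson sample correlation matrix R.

Step 1 — column means:
  mean(X_1) = (4 + 3 + 2 + 7 + 7) / 5 = 23/5 = 4.6
  mean(X_2) = (2 + 4 + 3 + 3 + 1) / 5 = 13/5 = 2.6

Step 2 — sample variances and covariances s[i,j] = (1/(n-1)) · Σ_k (x_{k,i} - mean_i) · (x_{k,j} - mean_j), with n-1 = 4:
  s[X_1,X_1] = ((-0.6)·(-0.6) + (-1.6)·(-1.6) + (-2.6)·(-2.6) + (2.4)·(2.4) + (2.4)·(2.4)) / 4 = 21.2/4 = 5.3
  s[X_1,X_2] = ((-0.6)·(-0.6) + (-1.6)·(1.4) + (-2.6)·(0.4) + (2.4)·(0.4) + (2.4)·(-1.6)) / 4 = -5.8/4 = -1.45
  s[X_2,X_2] = ((-0.6)·(-0.6) + (1.4)·(1.4) + (0.4)·(0.4) + (0.4)·(0.4) + (-1.6)·(-1.6)) / 4 = 5.2/4 = 1.3
  Sample standard deviations s_i = √(s[i,i]):
  s(X_1) = √(5.3) = 2.3022
  s(X_2) = √(1.3) = 1.1402

Step 3 — r_{ij} = s_{ij} / (s_i · s_j):
  r[X_1,X_1] = 1 (diagonal).
  r[X_1,X_2] = -1.45 / (2.3022 · 1.1402) = -1.45 / 2.6249 = -0.5524
  r[X_2,X_2] = 1 (diagonal).

R is symmetric with unit diagonal. Assembling:

R = [[1, -0.5524],
 [-0.5524, 1]]


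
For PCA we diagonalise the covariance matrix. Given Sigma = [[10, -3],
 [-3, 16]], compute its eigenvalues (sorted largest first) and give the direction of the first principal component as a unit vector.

Step 1 — characteristic polynomial of 2×2 Sigma:
  det(Sigma - λI) = λ² - trace · λ + det = 0.
  trace = 10 + 16 = 26, det = 10·16 - (-3)² = 151.
Step 2 — discriminant:
  Δ = trace² - 4·det = 676 - 604 = 72.
Step 3 — eigenvalues:
  λ = (trace ± √Δ)/2 = (26 ± 8.4853)/2,
  λ_1 = 17.2426,  λ_2 = 8.7574.

Step 4 — unit eigenvector for λ_1: solve (Sigma - λ_1 I)v = 0. First row:
  (10 - 17.2426)·v_x + (-3)·v_y = 0, i.e. (-7.2426)·v_x + (-3)·v_y = 0,
  so v ∝ (b, λ_1 - a) = (-3, 7.2426); multiply by -1 so the first entry is positive: u = (3, -7.2426).
  ||u|| = √((3)² + (-7.2426)²) = √(61.4558) ≈ 7.8394,
  v_1 = u/||u|| ≈ (0.3827, -0.9239) (||v_1|| = 1).

λ_1 = 17.2426,  λ_2 = 8.7574;  v_1 ≈ (0.3827, -0.9239)


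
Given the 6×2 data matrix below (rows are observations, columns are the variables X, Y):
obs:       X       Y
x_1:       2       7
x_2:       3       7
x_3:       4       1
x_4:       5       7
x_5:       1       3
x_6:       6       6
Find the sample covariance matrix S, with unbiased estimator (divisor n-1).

Step 1 — column means:
  mean(X) = (2 + 3 + 4 + 5 + 1 + 6) / 6 = 21/6 = 3.5
  mean(Y) = (7 + 7 + 1 + 7 + 3 + 6) / 6 = 31/6 = 5.1667

Step 2 — sample covariance S[i,j] = (1/(n-1)) · Σ_k (x_{k,i} - mean_i) · (x_{k,j} - mean_j), with n-1 = 5.
  S[X,X] = ((-1.5)·(-1.5) + (-0.5)·(-0.5) + (0.5)·(0.5) + (1.5)·(1.5) + (-2.5)·(-2.5) + (2.5)·(2.5)) / 5 = 17.5/5 = 3.5
  S[X,Y] = ((-1.5)·(1.8333) + (-0.5)·(1.8333) + (0.5)·(-4.1667) + (1.5)·(1.8333) + (-2.5)·(-2.1667) + (2.5)·(0.8333)) / 5 = 4.5/5 = 0.9
  S[Y,Y] = ((1.8333)·(1.8333) + (1.8333)·(1.8333) + (-4.1667)·(-4.1667) + (1.8333)·(1.8333) + (-2.1667)·(-2.1667) + (0.8333)·(0.8333)) / 5 = 32.8333/5 = 6.5667

S is symmetric (S[j,i] = S[i,j]). Assembling:

S = [[3.5, 0.9],
 [0.9, 6.5667]]


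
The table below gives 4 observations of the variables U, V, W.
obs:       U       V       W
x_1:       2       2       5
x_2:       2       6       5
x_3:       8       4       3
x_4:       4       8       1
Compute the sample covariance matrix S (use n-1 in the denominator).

Step 1 — column means:
  mean(U) = (2 + 2 + 8 + 4) / 4 = 16/4 = 4
  mean(V) = (2 + 6 + 4 + 8) / 4 = 20/4 = 5
  mean(W) = (5 + 5 + 3 + 1) / 4 = 14/4 = 3.5

Step 2 — sample covariance S[i,j] = (1/(n-1)) · Σ_k (x_{k,i} - mean_i) · (x_{k,j} - mean_j), with n-1 = 3.
  S[U,U] = ((-2)·(-2) + (-2)·(-2) + (4)·(4) + (0)·(0)) / 3 = 24/3 = 8
  S[U,V] = ((-2)·(-3) + (-2)·(1) + (4)·(-1) + (0)·(3)) / 3 = 0/3 = 0
  S[U,W] = ((-2)·(1.5) + (-2)·(1.5) + (4)·(-0.5) + (0)·(-2.5)) / 3 = -8/3 = -2.6667
  S[V,V] = ((-3)·(-3) + (1)·(1) + (-1)·(-1) + (3)·(3)) / 3 = 20/3 = 6.6667
  S[V,W] = ((-3)·(1.5) + (1)·(1.5) + (-1)·(-0.5) + (3)·(-2.5)) / 3 = -10/3 = -3.3333
  S[W,W] = ((1.5)·(1.5) + (1.5)·(1.5) + (-0.5)·(-0.5) + (-2.5)·(-2.5)) / 3 = 11/3 = 3.6667

S is symmetric (S[j,i] = S[i,j]). Assembling:

S = [[8, 0, -2.6667],
 [0, 6.6667, -3.3333],
 [-2.6667, -3.3333, 3.6667]]


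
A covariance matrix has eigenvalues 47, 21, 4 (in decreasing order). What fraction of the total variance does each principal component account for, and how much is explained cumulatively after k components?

Step 1 — total variance = trace(Sigma) = Σ λ_i = 47 + 21 + 4 = 72.

Step 2 — fraction explained by component i = λ_i / Σ λ:
  PC1: 47/72 = 0.6528
  PC2: 21/72 = 0.2917
  PC3: 4/72 = 0.0556

Step 3 — cumulative fraction after k components = (λ_1 + ... + λ_k) / Σ λ:
  k = 1: 47/72 = 0.6528
  k = 2: (47 + 21)/72 = 68/72 = 0.9444
  k = 3: (47 + 21 + 4)/72 = 72/72 = 1

Summary (fraction, with percent):

explained: PC1 0.6528 (65.28%), PC2 0.2917 (29.17%), PC3 0.0556 (5.56%);  cumulative: 0.6528, 0.9444, 1


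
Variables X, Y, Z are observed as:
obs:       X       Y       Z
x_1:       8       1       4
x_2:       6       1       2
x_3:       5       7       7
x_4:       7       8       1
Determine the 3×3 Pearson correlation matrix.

Step 1 — column means:
  mean(X) = (8 + 6 + 5 + 7) / 4 = 26/4 = 6.5
  mean(Y) = (1 + 1 + 7 + 8) / 4 = 17/4 = 4.25
  mean(Z) = (4 + 2 + 7 + 1) / 4 = 14/4 = 3.5

Step 2 — sample variances and covariances s[i,j] = (1/(n-1)) · Σ_k (x_{k,i} - mean_i) · (x_{k,j} - mean_j), with n-1 = 3:
  s[X,X] = ((1.5)·(1.5) + (-0.5)·(-0.5) + (-1.5)·(-1.5) + (0.5)·(0.5)) / 3 = 5/3 = 1.6667
  s[X,Y] = ((1.5)·(-3.25) + (-0.5)·(-3.25) + (-1.5)·(2.75) + (0.5)·(3.75)) / 3 = -5.5/3 = -1.8333
  s[X,Z] = ((1.5)·(0.5) + (-0.5)·(-1.5) + (-1.5)·(3.5) + (0.5)·(-2.5)) / 3 = -5/3 = -1.6667
  s[Y,Y] = ((-3.25)·(-3.25) + (-3.25)·(-3.25) + (2.75)·(2.75) + (3.75)·(3.75)) / 3 = 42.75/3 = 14.25
  s[Y,Z] = ((-3.25)·(0.5) + (-3.25)·(-1.5) + (2.75)·(3.5) + (3.75)·(-2.5)) / 3 = 3.5/3 = 1.1667
  s[Z,Z] = ((0.5)·(0.5) + (-1.5)·(-1.5) + (3.5)·(3.5) + (-2.5)·(-2.5)) / 3 = 21/3 = 7
  Sample standard deviations s_i = √(s[i,i]):
  s(X) = √(1.6667) = 1.291
  s(Y) = √(14.25) = 3.7749
  s(Z) = √(7) = 2.6458

Step 3 — r_{ij} = s_{ij} / (s_i · s_j):
  r[X,X] = 1 (diagonal).
  r[X,Y] = -1.8333 / (1.291 · 3.7749) = -1.8333 / 4.8734 = -0.3762
  r[X,Z] = -1.6667 / (1.291 · 2.6458) = -1.6667 / 3.4157 = -0.488
  r[Y,Y] = 1 (diagonal).
  r[Y,Z] = 1.1667 / (3.7749 · 2.6458) = 1.1667 / 9.9875 = 0.1168
  r[Z,Z] = 1 (diagonal).

R is symmetric with unit diagonal. Assembling:

R = [[1, -0.3762, -0.488],
 [-0.3762, 1, 0.1168],
 [-0.488, 0.1168, 1]]


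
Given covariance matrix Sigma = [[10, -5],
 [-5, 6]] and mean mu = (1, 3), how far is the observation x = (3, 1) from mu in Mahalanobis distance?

Step 1 — centre the observation: (x - mu) = (2, -2).

Step 2 — invert Sigma. det(Sigma) = 10·6 - (-5)² = 35.
  Sigma^{-1} = (1/det) · [[d, -b], [-b, a]] = [[0.1714, 0.1429],
 [0.1429, 0.2857]].

Step 3 — form the quadratic (x - mu)^T · Sigma^{-1} · (x - mu):
  Sigma^{-1} · (x - mu) = (0.0571, -0.2857).
  (x - mu)^T · [Sigma^{-1} · (x - mu)] = (2)·(0.0571) + (-2)·(-0.2857) = 0.6857.

Step 4 — take square root: d = √(0.6857) ≈ 0.8281.

d(x, mu) = √(0.6857) ≈ 0.8281


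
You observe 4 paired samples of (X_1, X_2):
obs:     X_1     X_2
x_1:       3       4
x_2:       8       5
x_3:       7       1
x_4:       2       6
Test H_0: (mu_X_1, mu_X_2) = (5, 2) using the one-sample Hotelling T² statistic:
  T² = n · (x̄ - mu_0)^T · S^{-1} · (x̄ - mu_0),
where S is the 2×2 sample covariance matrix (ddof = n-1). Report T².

Step 1 — sample mean vector:
  mean(X_1) = (3 + 8 + 7 + 2) / 4 = 20/4 = 5
  mean(X_2) = (4 + 5 + 1 + 6) / 4 = 16/4 = 4
  x̄ = (5, 4),  deviation x̄ - mu_0 = (5, 4) - (5, 2) = (0, 2).

Step 2 — sample covariance matrix, S[i,j] = (1/(n-1)) · Σ_k (x_{k,i} - mean_i) · (x_{k,j} - mean_j), divisor n-1 = 3:
  S[X_1,X_1] = ((-2)·(-2) + (3)·(3) + (2)·(2) + (-3)·(-3)) / 3 = 26/3 = 8.6667
  S[X_1,X_2] = ((-2)·(0) + (3)·(1) + (2)·(-3) + (-3)·(2)) / 3 = -9/3 = -3
  S[X_2,X_2] = ((0)·(0) + (1)·(1) + (-3)·(-3) + (2)·(2)) / 3 = 14/3 = 4.6667
  S = [[8.6667, -3],
 [-3, 4.6667]].

Step 3 — invert S. det(S) = 8.6667·4.6667 - (-3)² = 31.4444.
  S^{-1} = (1/det) · [[d, -b], [-b, a]] = [[0.1484, 0.0954],
 [0.0954, 0.2756]].

Step 4 — quadratic form (x̄ - mu_0)^T · S^{-1} · (x̄ - mu_0):
  S^{-1} · (x̄ - mu_0) = (0.1908, 0.5512),
  (x̄ - mu_0)^T · [...] = (0)·(0.1908) + (2)·(0.5512) = 1.1025.

Step 5 — scale by n: T² = 4 · 1.1025 = 4.4099.

T² ≈ 4.4099


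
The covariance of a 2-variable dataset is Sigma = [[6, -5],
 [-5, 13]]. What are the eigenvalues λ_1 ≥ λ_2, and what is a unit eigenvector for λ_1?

Step 1 — characteristic polynomial of 2×2 Sigma:
  det(Sigma - λI) = λ² - trace · λ + det = 0.
  trace = 6 + 13 = 19, det = 6·13 - (-5)² = 53.
Step 2 — discriminant:
  Δ = trace² - 4·det = 361 - 212 = 149.
Step 3 — eigenvalues:
  λ = (trace ± √Δ)/2 = (19 ± 12.2066)/2,
  λ_1 = 15.6033,  λ_2 = 3.3967.

Step 4 — unit eigenvector for λ_1: solve (Sigma - λ_1 I)v = 0. First row:
  (6 - 15.6033)·v_x + (-5)·v_y = 0, i.e. (-9.6033)·v_x + (-5)·v_y = 0,
  so v ∝ (b, λ_1 - a) = (-5, 9.6033); multiply by -1 so the first entry is positive: u = (5, -9.6033).
  ||u|| = √((5)² + (-9.6033)²) = √(117.2229) ≈ 10.827,
  v_1 = u/||u|| ≈ (0.4618, -0.887) (||v_1|| = 1).

λ_1 = 15.6033,  λ_2 = 3.3967;  v_1 ≈ (0.4618, -0.887)


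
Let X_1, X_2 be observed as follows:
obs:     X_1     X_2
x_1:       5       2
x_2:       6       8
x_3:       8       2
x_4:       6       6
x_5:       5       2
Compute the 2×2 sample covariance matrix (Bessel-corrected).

Step 1 — column means:
  mean(X_1) = (5 + 6 + 8 + 6 + 5) / 5 = 30/5 = 6
  mean(X_2) = (2 + 8 + 2 + 6 + 2) / 5 = 20/5 = 4

Step 2 — sample covariance S[i,j] = (1/(n-1)) · Σ_k (x_{k,i} - mean_i) · (x_{k,j} - mean_j), with n-1 = 4.
  S[X_1,X_1] = ((-1)·(-1) + (0)·(0) + (2)·(2) + (0)·(0) + (-1)·(-1)) / 4 = 6/4 = 1.5
  S[X_1,X_2] = ((-1)·(-2) + (0)·(4) + (2)·(-2) + (0)·(2) + (-1)·(-2)) / 4 = 0/4 = 0
  S[X_2,X_2] = ((-2)·(-2) + (4)·(4) + (-2)·(-2) + (2)·(2) + (-2)·(-2)) / 4 = 32/4 = 8

S is symmetric (S[j,i] = S[i,j]). Assembling:

S = [[1.5, 0],
 [0, 8]]


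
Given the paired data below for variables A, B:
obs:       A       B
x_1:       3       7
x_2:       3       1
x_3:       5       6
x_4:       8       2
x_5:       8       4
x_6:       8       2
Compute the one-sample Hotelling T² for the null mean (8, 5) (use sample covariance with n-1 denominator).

Step 1 — sample mean vector:
  mean(A) = (3 + 3 + 5 + 8 + 8 + 8) / 6 = 35/6 = 5.8333
  mean(B) = (7 + 1 + 6 + 2 + 4 + 2) / 6 = 22/6 = 3.6667
  x̄ = (5.8333, 3.6667),  deviation x̄ - mu_0 = (5.8333, 3.6667) - (8, 5) = (-2.1667, -1.3333).

Step 2 — sample covariance matrix, S[i,j] = (1/(n-1)) · Σ_k (x_{k,i} - mean_i) · (x_{k,j} - mean_j), divisor n-1 = 5:
  S[A,A] = ((-2.8333)·(-2.8333) + (-2.8333)·(-2.8333) + (-0.8333)·(-0.8333) + (2.1667)·(2.1667) + (2.1667)·(2.1667) + (2.1667)·(2.1667)) / 5 = 30.8333/5 = 6.1667
  S[A,B] = ((-2.8333)·(3.3333) + (-2.8333)·(-2.6667) + (-0.8333)·(2.3333) + (2.1667)·(-1.6667) + (2.1667)·(0.3333) + (2.1667)·(-1.6667)) / 5 = -10.3333/5 = -2.0667
  S[B,B] = ((3.3333)·(3.3333) + (-2.6667)·(-2.6667) + (2.3333)·(2.3333) + (-1.6667)·(-1.6667) + (0.3333)·(0.3333) + (-1.6667)·(-1.6667)) / 5 = 29.3333/5 = 5.8667
  S = [[6.1667, -2.0667],
 [-2.0667, 5.8667]].

Step 3 — invert S. det(S) = 6.1667·5.8667 - (-2.0667)² = 31.9067.
  S^{-1} = (1/det) · [[d, -b], [-b, a]] = [[0.1839, 0.0648],
 [0.0648, 0.1933]].

Step 4 — quadratic form (x̄ - mu_0)^T · S^{-1} · (x̄ - mu_0):
  S^{-1} · (x̄ - mu_0) = (-0.4847, -0.398),
  (x̄ - mu_0)^T · [...] = (-2.1667)·(-0.4847) + (-1.3333)·(-0.398) = 1.581.

Step 5 — scale by n: T² = 6 · 1.581 = 9.486.

T² ≈ 9.486


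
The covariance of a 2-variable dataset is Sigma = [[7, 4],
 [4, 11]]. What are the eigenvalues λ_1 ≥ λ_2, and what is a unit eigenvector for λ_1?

Step 1 — characteristic polynomial of 2×2 Sigma:
  det(Sigma - λI) = λ² - trace · λ + det = 0.
  trace = 7 + 11 = 18, det = 7·11 - (4)² = 61.
Step 2 — discriminant:
  Δ = trace² - 4·det = 324 - 244 = 80.
Step 3 — eigenvalues:
  λ = (trace ± √Δ)/2 = (18 ± 8.9443)/2,
  λ_1 = 13.4721,  λ_2 = 4.5279.

Step 4 — unit eigenvector for λ_1: solve (Sigma - λ_1 I)v = 0. First row:
  (7 - 13.4721)·v_x + (4)·v_y = 0, i.e. (-6.4721)·v_x + (4)·v_y = 0,
  so v ∝ (b, λ_1 - a) = (4, 6.4721) = u.
  ||u|| = √((4)² + (6.4721)²) = √(57.8885) ≈ 7.6085,
  v_1 = u/||u|| ≈ (0.5257, 0.8507) (||v_1|| = 1).

λ_1 = 13.4721,  λ_2 = 4.5279;  v_1 ≈ (0.5257, 0.8507)


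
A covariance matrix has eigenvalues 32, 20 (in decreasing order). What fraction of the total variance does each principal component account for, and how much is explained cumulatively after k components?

Step 1 — total variance = trace(Sigma) = Σ λ_i = 32 + 20 = 52.

Step 2 — fraction explained by component i = λ_i / Σ λ:
  PC1: 32/52 = 0.6154
  PC2: 20/52 = 0.3846

Step 3 — cumulative fraction after k components = (λ_1 + ... + λ_k) / Σ λ:
  k = 1: 32/52 = 0.6154
  k = 2: (32 + 20)/52 = 52/52 = 1

Summary (fraction, with percent):

explained: PC1 0.6154 (61.54%), PC2 0.3846 (38.46%);  cumulative: 0.6154, 1


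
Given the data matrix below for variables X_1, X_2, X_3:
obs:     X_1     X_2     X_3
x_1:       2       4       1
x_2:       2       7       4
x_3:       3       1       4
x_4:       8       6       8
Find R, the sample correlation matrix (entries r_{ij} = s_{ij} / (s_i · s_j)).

Step 1 — column means:
  mean(X_1) = (2 + 2 + 3 + 8) / 4 = 15/4 = 3.75
  mean(X_2) = (4 + 7 + 1 + 6) / 4 = 18/4 = 4.5
  mean(X_3) = (1 + 4 + 4 + 8) / 4 = 17/4 = 4.25

Step 2 — sample variances and covariances s[i,j] = (1/(n-1)) · Σ_k (x_{k,i} - mean_i) · (x_{k,j} - mean_j), with n-1 = 3:
  s[X_1,X_1] = ((-1.75)·(-1.75) + (-1.75)·(-1.75) + (-0.75)·(-0.75) + (4.25)·(4.25)) / 3 = 24.75/3 = 8.25
  s[X_1,X_2] = ((-1.75)·(-0.5) + (-1.75)·(2.5) + (-0.75)·(-3.5) + (4.25)·(1.5)) / 3 = 5.5/3 = 1.8333
  s[X_1,X_3] = ((-1.75)·(-3.25) + (-1.75)·(-0.25) + (-0.75)·(-0.25) + (4.25)·(3.75)) / 3 = 22.25/3 = 7.4167
  s[X_2,X_2] = ((-0.5)·(-0.5) + (2.5)·(2.5) + (-3.5)·(-3.5) + (1.5)·(1.5)) / 3 = 21/3 = 7
  s[X_2,X_3] = ((-0.5)·(-3.25) + (2.5)·(-0.25) + (-3.5)·(-0.25) + (1.5)·(3.75)) / 3 = 7.5/3 = 2.5
  s[X_3,X_3] = ((-3.25)·(-3.25) + (-0.25)·(-0.25) + (-0.25)·(-0.25) + (3.75)·(3.75)) / 3 = 24.75/3 = 8.25
  Sample standard deviations s_i = √(s[i,i]):
  s(X_1) = √(8.25) = 2.8723
  s(X_2) = √(7) = 2.6458
  s(X_3) = √(8.25) = 2.8723

Step 3 — r_{ij} = s_{ij} / (s_i · s_j):
  r[X_1,X_1] = 1 (diagonal).
  r[X_1,X_2] = 1.8333 / (2.8723 · 2.6458) = 1.8333 / 7.5993 = 0.2412
  r[X_1,X_3] = 7.4167 / (2.8723 · 2.8723) = 7.4167 / 8.25 = 0.899
  r[X_2,X_2] = 1 (diagonal).
  r[X_2,X_3] = 2.5 / (2.6458 · 2.8723) = 2.5 / 7.5993 = 0.329
  r[X_3,X_3] = 1 (diagonal).

R is symmetric with unit diagonal. Assembling:

R = [[1, 0.2412, 0.899],
 [0.2412, 1, 0.329],
 [0.899, 0.329, 1]]


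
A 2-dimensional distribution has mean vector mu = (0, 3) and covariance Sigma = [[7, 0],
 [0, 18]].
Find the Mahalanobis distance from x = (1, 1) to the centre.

Step 1 — centre the observation: (x - mu) = (1, -2).

Step 2 — invert Sigma. det(Sigma) = 7·18 - (0)² = 126.
  Sigma^{-1} = (1/det) · [[d, -b], [-b, a]] = [[0.1429, 0],
 [0, 0.0556]].

Step 3 — form the quadratic (x - mu)^T · Sigma^{-1} · (x - mu):
  Sigma^{-1} · (x - mu) = (0.1429, -0.1111).
  (x - mu)^T · [Sigma^{-1} · (x - mu)] = (1)·(0.1429) + (-2)·(-0.1111) = 0.3651.

Step 4 — take square root: d = √(0.3651) ≈ 0.6042.

d(x, mu) = √(0.3651) ≈ 0.6042


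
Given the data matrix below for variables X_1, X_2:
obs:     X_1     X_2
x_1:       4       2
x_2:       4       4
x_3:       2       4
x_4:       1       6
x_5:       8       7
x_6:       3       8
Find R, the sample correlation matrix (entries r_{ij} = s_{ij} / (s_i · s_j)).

Step 1 — column means:
  mean(X_1) = (4 + 4 + 2 + 1 + 8 + 3) / 6 = 22/6 = 3.6667
  mean(X_2) = (2 + 4 + 4 + 6 + 7 + 8) / 6 = 31/6 = 5.1667

Step 2 — sample variances and covariances s[i,j] = (1/(n-1)) · Σ_k (x_{k,i} - mean_i) · (x_{k,j} - mean_j), with n-1 = 5:
  s[X_1,X_1] = ((0.3333)·(0.3333) + (0.3333)·(0.3333) + (-1.6667)·(-1.6667) + (-2.6667)·(-2.6667) + (4.3333)·(4.3333) + (-0.6667)·(-0.6667)) / 5 = 29.3333/5 = 5.8667
  s[X_1,X_2] = ((0.3333)·(-3.1667) + (0.3333)·(-1.1667) + (-1.6667)·(-1.1667) + (-2.6667)·(0.8333) + (4.3333)·(1.8333) + (-0.6667)·(2.8333)) / 5 = 4.3333/5 = 0.8667
  s[X_2,X_2] = ((-3.1667)·(-3.1667) + (-1.1667)·(-1.1667) + (-1.1667)·(-1.1667) + (0.8333)·(0.8333) + (1.8333)·(1.8333) + (2.8333)·(2.8333)) / 5 = 24.8333/5 = 4.9667
  Sample standard deviations s_i = √(s[i,i]):
  s(X_1) = √(5.8667) = 2.4221
  s(X_2) = √(4.9667) = 2.2286

Step 3 — r_{ij} = s_{ij} / (s_i · s_j):
  r[X_1,X_1] = 1 (diagonal).
  r[X_1,X_2] = 0.8667 / (2.4221 · 2.2286) = 0.8667 / 5.3979 = 0.1606
  r[X_2,X_2] = 1 (diagonal).

R is symmetric with unit diagonal. Assembling:

R = [[1, 0.1606],
 [0.1606, 1]]


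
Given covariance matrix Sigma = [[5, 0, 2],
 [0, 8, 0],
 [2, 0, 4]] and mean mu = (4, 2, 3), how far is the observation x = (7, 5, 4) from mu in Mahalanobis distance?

Step 1 — centre the observation: (x - mu) = (3, 3, 1).

Step 2 — invert Sigma (cofactor / det for 3×3, or solve directly):
  Sigma^{-1} = [[0.25, 0, -0.125],
 [0, 0.125, 0],
 [-0.125, 0, 0.3125]].

Step 3 — form the quadratic (x - mu)^T · Sigma^{-1} · (x - mu):
  Sigma^{-1} · (x - mu) = (0.625, 0.375, -0.0625).
  (x - mu)^T · [Sigma^{-1} · (x - mu)] = (3)·(0.625) + (3)·(0.375) + (1)·(-0.0625) = 2.9375.

Step 4 — take square root: d = √(2.9375) ≈ 1.7139.

d(x, mu) = √(2.9375) ≈ 1.7139


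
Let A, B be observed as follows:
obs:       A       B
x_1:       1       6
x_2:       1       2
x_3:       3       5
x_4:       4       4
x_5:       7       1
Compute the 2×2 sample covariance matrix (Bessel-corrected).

Step 1 — column means:
  mean(A) = (1 + 1 + 3 + 4 + 7) / 5 = 16/5 = 3.2
  mean(B) = (6 + 2 + 5 + 4 + 1) / 5 = 18/5 = 3.6

Step 2 — sample covariance S[i,j] = (1/(n-1)) · Σ_k (x_{k,i} - mean_i) · (x_{k,j} - mean_j), with n-1 = 4.
  S[A,A] = ((-2.2)·(-2.2) + (-2.2)·(-2.2) + (-0.2)·(-0.2) + (0.8)·(0.8) + (3.8)·(3.8)) / 4 = 24.8/4 = 6.2
  S[A,B] = ((-2.2)·(2.4) + (-2.2)·(-1.6) + (-0.2)·(1.4) + (0.8)·(0.4) + (3.8)·(-2.6)) / 4 = -11.6/4 = -2.9
  S[B,B] = ((2.4)·(2.4) + (-1.6)·(-1.6) + (1.4)·(1.4) + (0.4)·(0.4) + (-2.6)·(-2.6)) / 4 = 17.2/4 = 4.3

S is symmetric (S[j,i] = S[i,j]). Assembling:

S = [[6.2, -2.9],
 [-2.9, 4.3]]


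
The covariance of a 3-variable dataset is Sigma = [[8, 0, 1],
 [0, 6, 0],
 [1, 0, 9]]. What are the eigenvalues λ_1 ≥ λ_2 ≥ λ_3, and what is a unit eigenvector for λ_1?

Step 1 — characteristic polynomial p(λ) = det(λI - Sigma) = λ³ - tr·λ² + c_1·λ - det, where tr = trace, c_1 = sum of the principal 2×2 minors, det = det(Sigma):
  tr = 8 + 6 + 9 = 23,
  c_1 = (8·6 - (0)²) + (8·9 - (1)²) + (6·9 - (0)²) = 48 + 71 + 54 = 173,
  det = 8·(6·9 - (0)²) - (0)·((0)·9 - (0)·(1)) + (1)·((0)·(0) - 6·(1)) = 8·(54) - (0)·(0) + (1)·(-6) = 426.
  So p(λ) = λ³ - 23λ² + 173λ - 426.
Step 2 — look for an integer root (rational root theorem: any rational root is an integer divisor of 426). Testing λ = 6:
  p(6) = 216 - 828 + 1038 - 426 = 0  ✓
  Dividing out (λ - 6): p(λ) = (λ - 6)(λ² - 17λ + 71).
Step 3 — remaining eigenvalues from the quadratic λ² - 17λ + 71 = 0:
  Δ = 17² - 4·71 = 289 - 284 = 5,  λ = (17 ± √5)/2 = (17 ± 2.2361)/2 ≈ 9.618 or 7.382.
  Sorted: λ_1 = 9.618,  λ_2 = 7.382,  λ_3 = 6  (check: sum = 23 = tr ✓).

Step 4 — unit eigenvector for λ_1 ≈ 9.618: v spans the null space of (Sigma - λ_1 I), whose rows are
  r_1 = (-1.618, 0, 1),  r_2 = (0, -3.618, 0),  r_3 = (1, 0, -0.618).
  v is orthogonal to every row, so take v ∝ r_1 × r_2 = ((0)·(0) - (1)·(-3.618), (1)·(0) - (-1.618)·(0), (-1.618)·(-3.618) - (0)·(0)) ≈ (3.618, 0, 5.8541).
  Let u = (3.618, 0, 5.8541).
  ||u|| = √((3.618)² + (0)² + (5.8541)²) = √(47.3607) ≈ 6.8819,  v_1 = u/||u|| ≈ (0.5257, 0, 0.8507) (||v_1|| = 1).

λ_1 = 9.618,  λ_2 = 7.382,  λ_3 = 6;  v_1 ≈ (0.5257, 0, 0.8507)
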